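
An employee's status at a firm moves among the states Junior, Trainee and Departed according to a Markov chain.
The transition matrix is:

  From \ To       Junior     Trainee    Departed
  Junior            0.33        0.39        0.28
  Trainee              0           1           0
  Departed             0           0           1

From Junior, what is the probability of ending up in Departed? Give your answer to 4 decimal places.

0.4179

Let h(s) be the probability of absorption at Departed starting from transient state s. Then h(Departed) = 1 and h(Trainee) = 0. By first-step analysis:
h(Junior) = 0.33·h(Junior) + 0.39·0 + 0.28·1
Solving: h(Junior) = 0.4179.
Starting from Junior, the probability is 0.4179.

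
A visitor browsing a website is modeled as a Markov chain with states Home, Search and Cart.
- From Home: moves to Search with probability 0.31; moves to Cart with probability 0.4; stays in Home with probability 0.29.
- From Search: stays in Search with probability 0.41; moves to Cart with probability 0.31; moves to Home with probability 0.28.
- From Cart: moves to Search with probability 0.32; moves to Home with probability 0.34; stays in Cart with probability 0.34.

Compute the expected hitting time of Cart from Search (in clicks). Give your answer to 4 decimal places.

2.9810

Let t(s) be the expected number of clicks to first reach Cart from state s, with t(Cart) = 0. Conditioning on the first click:
t(Home) = 1 + 0.29·t(Home) + 0.31·t(Search)
t(Search) = 1 + 0.28·t(Home) + 0.41·t(Search)
Solving: t(Home) = 2.7100, t(Search) = 2.9810.
Expected clicks from Search to Cart: 2.9810.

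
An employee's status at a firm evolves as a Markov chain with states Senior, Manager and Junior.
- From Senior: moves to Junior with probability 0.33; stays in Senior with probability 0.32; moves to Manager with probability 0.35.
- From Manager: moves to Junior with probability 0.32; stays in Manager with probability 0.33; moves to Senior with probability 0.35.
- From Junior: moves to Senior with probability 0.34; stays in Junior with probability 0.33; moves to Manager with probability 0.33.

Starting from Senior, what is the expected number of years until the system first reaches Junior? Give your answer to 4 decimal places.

3.0621

Let t(s) be the expected number of years to first reach Junior from state s, with t(Junior) = 0. Conditioning on the first year:
t(Senior) = 1 + 0.32·t(Senior) + 0.35·t(Manager)
t(Manager) = 1 + 0.35·t(Senior) + 0.33·t(Manager)
Solving: t(Senior) = 3.0621, t(Manager) = 3.0922.
Expected years from Senior to Junior: 3.0621.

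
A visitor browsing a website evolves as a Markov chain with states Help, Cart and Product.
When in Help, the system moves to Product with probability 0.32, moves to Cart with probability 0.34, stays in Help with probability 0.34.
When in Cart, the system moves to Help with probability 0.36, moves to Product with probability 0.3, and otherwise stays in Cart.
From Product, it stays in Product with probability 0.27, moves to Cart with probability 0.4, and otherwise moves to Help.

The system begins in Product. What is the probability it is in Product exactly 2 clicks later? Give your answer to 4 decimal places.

Sum over the intermediate state after 1 click:
P = P(Product→Help)·P(Help→Product) + P(Product→Cart)·P(Cart→Product) + P(Product→Product)·P(Product→Product)
  = 0.33×0.32 + 0.4×0.3 + 0.27×0.27
  = 0.1056 + 0.1200 + 0.0729 = 0.2985

0.2985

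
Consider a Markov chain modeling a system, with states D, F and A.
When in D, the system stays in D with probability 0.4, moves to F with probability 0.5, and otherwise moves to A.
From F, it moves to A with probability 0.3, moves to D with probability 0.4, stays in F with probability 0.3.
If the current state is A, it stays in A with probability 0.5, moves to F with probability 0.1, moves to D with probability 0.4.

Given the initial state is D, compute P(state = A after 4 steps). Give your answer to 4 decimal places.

Propagate the distribution vector 4 steps from D.
After 0 steps: (1.0000, 0.0000, 0.0000)
After 1 step: (0.4000, 0.5000, 0.1000)
After 2 steps: (0.4000, 0.3600, 0.2400)
After 3 steps: (0.4000, 0.3320, 0.2680)
After 4 steps: (0.4000, 0.3264, 0.2736)
P(in A after 4 steps) = 0.2736

0.2736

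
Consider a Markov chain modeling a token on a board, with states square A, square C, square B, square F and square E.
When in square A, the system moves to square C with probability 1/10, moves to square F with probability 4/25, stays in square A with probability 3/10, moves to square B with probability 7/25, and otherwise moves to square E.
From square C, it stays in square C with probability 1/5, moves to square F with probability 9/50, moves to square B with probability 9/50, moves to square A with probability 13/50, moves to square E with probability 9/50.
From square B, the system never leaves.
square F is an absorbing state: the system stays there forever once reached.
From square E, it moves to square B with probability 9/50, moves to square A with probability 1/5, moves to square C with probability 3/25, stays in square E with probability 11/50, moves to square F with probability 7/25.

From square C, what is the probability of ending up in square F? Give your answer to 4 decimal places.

Let h(s) be the probability of absorption at square F starting from transient state s. Then h(square F) = 1 and h(square B) = 0. By first-step analysis:
h(square A) = 0.3·h(square A) + 0.1·h(square C) + 0.28·0 + 0.16·1 + 0.16·h(square E)
h(square C) = 0.26·h(square A) + 0.2·h(square C) + 0.18·0 + 0.18·1 + 0.18·h(square E)
h(square E) = 0.2·h(square A) + 0.12·h(square C) + 0.18·0 + 0.28·1 + 0.22·h(square E)
Solving: h(square A) = 0.4215, h(square C) = 0.4838, h(square E) = 0.5415.
Starting from square C, the probability is 0.4838.

0.4838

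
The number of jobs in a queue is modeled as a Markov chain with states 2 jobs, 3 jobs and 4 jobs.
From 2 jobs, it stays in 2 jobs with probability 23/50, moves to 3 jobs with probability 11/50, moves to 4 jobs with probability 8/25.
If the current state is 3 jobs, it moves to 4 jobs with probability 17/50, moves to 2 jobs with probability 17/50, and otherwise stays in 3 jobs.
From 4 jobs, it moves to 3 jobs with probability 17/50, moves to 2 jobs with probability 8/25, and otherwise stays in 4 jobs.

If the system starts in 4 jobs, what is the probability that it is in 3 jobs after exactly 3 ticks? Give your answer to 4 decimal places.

Propagate the distribution vector 3 ticks from 4 jobs.
After 0 ticks: (0.0000, 0.0000, 1.0000)
After 1 tick: (0.3200, 0.3400, 0.3400)
After 2 ticks: (0.3716, 0.2948, 0.3336)
After 3 ticks: (0.3779, 0.2895, 0.3326)
P(in 3 jobs after 3 ticks) = 0.2895

0.2895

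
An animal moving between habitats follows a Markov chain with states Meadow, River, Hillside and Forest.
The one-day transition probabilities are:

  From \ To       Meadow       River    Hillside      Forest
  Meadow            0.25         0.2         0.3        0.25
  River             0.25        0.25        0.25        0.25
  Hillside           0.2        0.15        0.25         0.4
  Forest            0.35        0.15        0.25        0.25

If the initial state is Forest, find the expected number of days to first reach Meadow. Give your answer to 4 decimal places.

Let t(s) be the expected number of days to first reach Meadow from state s, with t(Meadow) = 0. Conditioning on the first day:
t(River) = 1 + 0.25·t(River) + 0.25·t(Hillside) + 0.25·t(Forest)
t(Hillside) = 1 + 0.15·t(River) + 0.25·t(Hillside) + 0.4·t(Forest)
t(Forest) = 1 + 0.15·t(River) + 0.25·t(Hillside) + 0.25·t(Forest)
Solving: t(River) = 3.7559, t(Hillside) = 3.8873, t(Forest) = 3.3803.
Expected days from Forest to Meadow: 3.3803.

3.3803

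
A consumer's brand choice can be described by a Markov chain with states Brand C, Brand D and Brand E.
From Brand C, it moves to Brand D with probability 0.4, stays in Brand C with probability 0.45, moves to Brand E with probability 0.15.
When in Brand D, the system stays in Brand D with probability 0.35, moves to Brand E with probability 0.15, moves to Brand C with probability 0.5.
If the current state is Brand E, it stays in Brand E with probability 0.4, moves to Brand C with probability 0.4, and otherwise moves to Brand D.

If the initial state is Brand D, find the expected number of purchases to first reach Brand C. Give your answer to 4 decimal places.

Let t(s) be the expected number of purchases to first reach Brand C from state s, with t(Brand C) = 0. Conditioning on the first purchase:
t(Brand D) = 1 + 0.35·t(Brand D) + 0.15·t(Brand E)
t(Brand E) = 1 + 0.2·t(Brand D) + 0.4·t(Brand E)
Solving: t(Brand D) = 2.0833, t(Brand E) = 2.3611.
Expected purchases from Brand D to Brand C: 2.0833.

2.0833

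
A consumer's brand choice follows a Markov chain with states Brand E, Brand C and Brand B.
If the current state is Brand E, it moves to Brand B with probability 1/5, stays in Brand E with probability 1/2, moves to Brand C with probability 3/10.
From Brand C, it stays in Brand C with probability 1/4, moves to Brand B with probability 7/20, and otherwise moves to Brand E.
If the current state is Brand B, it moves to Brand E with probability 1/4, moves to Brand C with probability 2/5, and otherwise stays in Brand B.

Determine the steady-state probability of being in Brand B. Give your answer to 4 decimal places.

0.2906

Let the stationary distribution be π with π = πP and π_1 + π_2 + π_3 = 1.
π_1 = 0.5·π_1 + 0.4·π_2 + 0.25·π_3
π_2 = 0.3·π_1 + 0.25·π_2 + 0.4·π_3
Solving with the normalization constraint gives π = (0.3960, 0.3134, 0.2906).
So the stationary probability of Brand B is 0.2906.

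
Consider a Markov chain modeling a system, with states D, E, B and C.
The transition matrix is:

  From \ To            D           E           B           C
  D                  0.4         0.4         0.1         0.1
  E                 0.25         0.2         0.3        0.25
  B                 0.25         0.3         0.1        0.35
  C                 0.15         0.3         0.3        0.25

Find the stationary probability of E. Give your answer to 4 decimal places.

0.2970

Let the stationary distribution be π with π = πP and π_1 + π_2 + π_3 + π_4 = 1.
π_1 = 0.4·π_1 + 0.25·π_2 + 0.25·π_3 + 0.15·π_4
π_2 = 0.4·π_1 + 0.2·π_2 + 0.3·π_3 + 0.3·π_4
π_3 = 0.1·π_1 + 0.3·π_2 + 0.1·π_3 + 0.3·π_4
Solving with the normalization constraint gives π = (0.2670, 0.2970, 0.2055, 0.2305).
So the stationary probability of E is 0.2970.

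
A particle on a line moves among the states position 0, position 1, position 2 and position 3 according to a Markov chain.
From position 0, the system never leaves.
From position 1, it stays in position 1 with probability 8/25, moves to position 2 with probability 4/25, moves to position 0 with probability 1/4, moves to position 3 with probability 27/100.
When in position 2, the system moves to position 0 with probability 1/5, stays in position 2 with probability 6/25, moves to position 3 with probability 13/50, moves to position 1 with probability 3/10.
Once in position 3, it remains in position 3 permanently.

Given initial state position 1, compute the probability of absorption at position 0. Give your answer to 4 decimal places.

0.4735

Let h(s) be the probability of absorption at position 0 starting from transient state s. Then h(position 0) = 1 and h(position 3) = 0. By first-step analysis:
h(position 1) = 0.25·1 + 0.32·h(position 1) + 0.16·h(position 2) + 0.27·0
h(position 2) = 0.2·1 + 0.3·h(position 1) + 0.24·h(position 2) + 0.26·0
Solving: h(position 1) = 0.4735, h(position 2) = 0.4501.
Starting from position 1, the probability is 0.4735.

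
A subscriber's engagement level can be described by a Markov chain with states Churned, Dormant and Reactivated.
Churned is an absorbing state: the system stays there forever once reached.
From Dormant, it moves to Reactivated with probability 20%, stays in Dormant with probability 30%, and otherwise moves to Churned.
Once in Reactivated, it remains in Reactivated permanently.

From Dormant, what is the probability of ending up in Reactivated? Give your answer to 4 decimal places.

Let h(s) be the probability of absorption at Reactivated starting from transient state s. Then h(Reactivated) = 1 and h(Churned) = 0. By first-step analysis:
h(Dormant) = 0.5·0 + 0.3·h(Dormant) + 0.2·1
Solving: h(Dormant) = 0.2857.
Starting from Dormant, the probability is 0.2857.

0.2857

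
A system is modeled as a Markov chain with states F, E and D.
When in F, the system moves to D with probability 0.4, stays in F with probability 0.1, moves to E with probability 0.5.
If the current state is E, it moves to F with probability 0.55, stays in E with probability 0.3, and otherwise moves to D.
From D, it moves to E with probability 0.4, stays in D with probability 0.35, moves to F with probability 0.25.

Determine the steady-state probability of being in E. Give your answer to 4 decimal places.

0.3927

Let the stationary distribution be π with π = πP and π_1 + π_2 + π_3 = 1.
π_1 = 0.1·π_1 + 0.55·π_2 + 0.25·π_3
π_2 = 0.5·π_1 + 0.3·π_2 + 0.4·π_3
Solving with the normalization constraint gives π = (0.3198, 0.3927, 0.2874).
So the stationary probability of E is 0.3927.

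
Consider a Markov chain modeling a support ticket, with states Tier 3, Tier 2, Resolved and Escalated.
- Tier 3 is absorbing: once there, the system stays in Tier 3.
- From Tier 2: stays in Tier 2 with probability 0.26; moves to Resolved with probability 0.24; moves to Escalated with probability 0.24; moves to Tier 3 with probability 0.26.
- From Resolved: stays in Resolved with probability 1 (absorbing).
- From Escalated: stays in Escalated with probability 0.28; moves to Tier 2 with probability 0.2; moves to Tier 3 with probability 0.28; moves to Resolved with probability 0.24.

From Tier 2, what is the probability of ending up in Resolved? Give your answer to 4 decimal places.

Let h(s) be the probability of absorption at Resolved starting from transient state s. Then h(Resolved) = 1 and h(Tier 3) = 0. By first-step analysis:
h(Tier 2) = 0.26·0 + 0.26·h(Tier 2) + 0.24·1 + 0.24·h(Escalated)
h(Escalated) = 0.28·0 + 0.2·h(Tier 2) + 0.24·1 + 0.28·h(Escalated)
Solving: h(Tier 2) = 0.4752, h(Escalated) = 0.4653.
Starting from Tier 2, the probability is 0.4752.

0.4752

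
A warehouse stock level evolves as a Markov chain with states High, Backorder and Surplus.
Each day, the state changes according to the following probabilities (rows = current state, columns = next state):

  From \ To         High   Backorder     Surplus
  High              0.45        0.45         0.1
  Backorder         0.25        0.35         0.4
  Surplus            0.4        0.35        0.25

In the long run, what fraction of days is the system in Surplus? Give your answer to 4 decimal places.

0.2539

Let the stationary distribution be π with π = πP and π_1 + π_2 + π_3 = 1.
π_1 = 0.45·π_1 + 0.25·π_2 + 0.4·π_3
π_2 = 0.45·π_1 + 0.35·π_2 + 0.35·π_3
Solving with the normalization constraint gives π = (0.3601, 0.3860, 0.2539).
So the stationary probability of Surplus is 0.2539.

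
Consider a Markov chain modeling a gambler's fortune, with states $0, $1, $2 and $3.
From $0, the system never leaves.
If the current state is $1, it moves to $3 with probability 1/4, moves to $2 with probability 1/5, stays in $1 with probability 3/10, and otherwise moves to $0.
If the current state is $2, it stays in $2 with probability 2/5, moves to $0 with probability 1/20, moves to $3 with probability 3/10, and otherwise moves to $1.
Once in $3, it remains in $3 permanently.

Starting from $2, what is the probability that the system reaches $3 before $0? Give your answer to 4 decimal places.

Let h(s) be the probability of absorption at $3 starting from transient state s. Then h($3) = 1 and h($0) = 0. By first-step analysis:
h($1) = 0.25·0 + 0.3·h($1) + 0.2·h($2) + 0.25·1
h($2) = 0.05·0 + 0.25·h($1) + 0.4·h($2) + 0.3·1
Solving: h($1) = 0.5676, h($2) = 0.7365.
Starting from $2, the probability is 0.7365.

0.7365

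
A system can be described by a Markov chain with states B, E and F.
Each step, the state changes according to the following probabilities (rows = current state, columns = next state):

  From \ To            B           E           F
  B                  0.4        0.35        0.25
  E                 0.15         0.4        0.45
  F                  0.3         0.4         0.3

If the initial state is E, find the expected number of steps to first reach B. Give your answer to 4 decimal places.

Let t(s) be the expected number of steps to first reach B from state s, with t(B) = 0. Conditioning on the first step:
t(E) = 1 + 0.4·t(E) + 0.45·t(F)
t(F) = 1 + 0.4·t(E) + 0.3·t(F)
Solving: t(E) = 4.7917, t(F) = 4.1667.
Expected steps from E to B: 4.7917.

4.7917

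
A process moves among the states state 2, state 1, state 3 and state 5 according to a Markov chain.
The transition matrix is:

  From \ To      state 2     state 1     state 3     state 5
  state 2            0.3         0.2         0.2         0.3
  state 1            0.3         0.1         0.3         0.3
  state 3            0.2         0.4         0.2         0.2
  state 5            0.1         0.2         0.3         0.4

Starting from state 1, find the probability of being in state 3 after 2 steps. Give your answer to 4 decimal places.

Propagate the distribution vector 2 steps from state 1.
After 0 steps: (0.0000, 1.0000, 0.0000, 0.0000)
After 1 step: (0.3000, 0.1000, 0.3000, 0.3000)
After 2 steps: (0.2100, 0.2500, 0.2400, 0.3000)
P(in state 3 after 2 steps) = 0.2400

0.2400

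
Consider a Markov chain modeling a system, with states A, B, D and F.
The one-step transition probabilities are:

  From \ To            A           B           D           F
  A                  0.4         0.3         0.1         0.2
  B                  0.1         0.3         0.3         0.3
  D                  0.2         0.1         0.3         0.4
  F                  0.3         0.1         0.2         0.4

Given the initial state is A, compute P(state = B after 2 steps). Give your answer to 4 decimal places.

Propagate the distribution vector 2 steps from A.
After 0 steps: (1.0000, 0.0000, 0.0000, 0.0000)
After 1 step: (0.4000, 0.3000, 0.1000, 0.2000)
After 2 steps: (0.2700, 0.2400, 0.2000, 0.2900)
P(in B after 2 steps) = 0.2400

0.2400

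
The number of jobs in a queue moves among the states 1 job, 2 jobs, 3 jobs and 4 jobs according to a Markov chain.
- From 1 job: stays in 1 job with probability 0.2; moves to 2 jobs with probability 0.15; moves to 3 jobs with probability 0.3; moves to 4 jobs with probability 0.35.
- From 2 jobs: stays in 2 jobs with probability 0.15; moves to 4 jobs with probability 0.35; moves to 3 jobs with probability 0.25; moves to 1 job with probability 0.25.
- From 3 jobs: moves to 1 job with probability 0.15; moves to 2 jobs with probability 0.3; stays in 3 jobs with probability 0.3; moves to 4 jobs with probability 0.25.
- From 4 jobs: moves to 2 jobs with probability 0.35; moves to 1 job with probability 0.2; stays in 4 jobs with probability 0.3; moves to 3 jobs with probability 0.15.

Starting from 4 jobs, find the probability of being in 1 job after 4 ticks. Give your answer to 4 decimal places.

0.2005

Propagate the distribution vector 4 ticks from 4 jobs.
After 0 ticks: (0.0000, 0.0000, 0.0000, 1.0000)
After 1 tick: (0.2000, 0.3500, 0.1500, 0.3000)
After 2 ticks: (0.2100, 0.2325, 0.2375, 0.3200)
After 3 ticks: (0.1998, 0.2496, 0.2404, 0.3103)
After 4 ticks: (0.2005, 0.2481, 0.2410, 0.3105)
P(in 1 job after 4 ticks) = 0.2005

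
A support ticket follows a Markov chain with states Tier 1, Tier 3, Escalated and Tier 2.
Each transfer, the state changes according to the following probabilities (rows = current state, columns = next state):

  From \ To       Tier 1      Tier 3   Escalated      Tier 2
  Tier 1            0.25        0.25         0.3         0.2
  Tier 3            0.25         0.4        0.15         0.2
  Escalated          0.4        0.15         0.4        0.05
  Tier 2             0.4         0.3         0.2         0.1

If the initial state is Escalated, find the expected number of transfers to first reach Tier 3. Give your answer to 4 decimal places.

4.9772

Let t(s) be the expected number of transfers to first reach Tier 3 from state s, with t(Tier 3) = 0. Conditioning on the first transfer:
t(Tier 1) = 1 + 0.25·t(Tier 1) + 0.3·t(Escalated) + 0.2·t(Tier 2)
t(Escalated) = 1 + 0.4·t(Tier 1) + 0.4·t(Escalated) + 0.05·t(Tier 2)
t(Tier 2) = 1 + 0.4·t(Tier 1) + 0.2·t(Escalated) + 0.1·t(Tier 2)
Solving: t(Tier 1) = 4.4419, t(Escalated) = 4.9772, t(Tier 2) = 4.1913.
Expected transfers from Escalated to Tier 3: 4.9772.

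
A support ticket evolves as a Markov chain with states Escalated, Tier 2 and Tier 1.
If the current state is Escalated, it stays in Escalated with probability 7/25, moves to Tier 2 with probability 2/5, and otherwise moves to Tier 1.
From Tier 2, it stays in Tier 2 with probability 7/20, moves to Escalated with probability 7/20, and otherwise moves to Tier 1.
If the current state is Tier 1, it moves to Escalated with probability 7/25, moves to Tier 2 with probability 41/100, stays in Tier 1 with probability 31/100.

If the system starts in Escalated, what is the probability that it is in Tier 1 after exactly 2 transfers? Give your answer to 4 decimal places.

0.3088

Sum over the intermediate state after 1 transfer:
P = P(Escalated→Escalated)·P(Escalated→Tier 1) + P(Escalated→Tier 2)·P(Tier 2→Tier 1) + P(Escalated→Tier 1)·P(Tier 1→Tier 1)
  = 0.28×0.32 + 0.4×0.3 + 0.32×0.31
  = 0.0896 + 0.1200 + 0.0992 = 0.3088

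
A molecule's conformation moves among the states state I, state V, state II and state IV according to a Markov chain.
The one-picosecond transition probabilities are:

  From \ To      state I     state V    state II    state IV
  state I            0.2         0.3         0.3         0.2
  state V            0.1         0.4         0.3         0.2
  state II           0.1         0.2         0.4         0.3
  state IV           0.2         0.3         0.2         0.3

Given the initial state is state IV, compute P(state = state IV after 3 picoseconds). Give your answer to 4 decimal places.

0.2540

Propagate the distribution vector 3 picoseconds from state IV.
After 0 picoseconds: (0.0000, 0.0000, 0.0000, 1.0000)
After 1 picosecond: (0.2000, 0.3000, 0.2000, 0.3000)
After 2 picoseconds: (0.1500, 0.3100, 0.2900, 0.2500)
After 3 picoseconds: (0.1400, 0.3020, 0.3040, 0.2540)
P(in state IV after 3 picoseconds) = 0.2540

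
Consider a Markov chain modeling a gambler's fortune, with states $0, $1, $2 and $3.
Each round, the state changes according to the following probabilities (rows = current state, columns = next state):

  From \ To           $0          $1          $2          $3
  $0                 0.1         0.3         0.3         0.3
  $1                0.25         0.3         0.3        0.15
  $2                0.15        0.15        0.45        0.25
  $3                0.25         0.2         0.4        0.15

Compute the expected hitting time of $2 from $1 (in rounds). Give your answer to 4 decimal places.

3.1421

Let t(s) be the expected number of rounds to first reach $2 from state s, with t($2) = 0. Conditioning on the first round:
t($0) = 1 + 0.1·t($0) + 0.3·t($1) + 0.3·t($3)
t($1) = 1 + 0.25·t($0) + 0.3·t($1) + 0.15·t($3)
t($3) = 1 + 0.25·t($0) + 0.2·t($1) + 0.15·t($3)
Solving: t($0) = 3.1011, t($1) = 3.1421, t($3) = 2.8279.
Expected rounds from $1 to $2: 3.1421.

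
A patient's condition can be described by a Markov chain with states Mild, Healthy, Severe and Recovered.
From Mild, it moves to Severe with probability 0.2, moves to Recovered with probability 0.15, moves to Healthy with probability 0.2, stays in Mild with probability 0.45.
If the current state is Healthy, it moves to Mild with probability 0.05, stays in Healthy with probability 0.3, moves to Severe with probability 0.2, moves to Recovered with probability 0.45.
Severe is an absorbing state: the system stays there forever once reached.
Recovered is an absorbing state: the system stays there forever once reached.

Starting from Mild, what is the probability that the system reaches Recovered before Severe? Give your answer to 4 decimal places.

Let h(s) be the probability of absorption at Recovered starting from transient state s. Then h(Recovered) = 1 and h(Severe) = 0. By first-step analysis:
h(Mild) = 0.45·h(Mild) + 0.2·h(Healthy) + 0.2·0 + 0.15·1
h(Healthy) = 0.05·h(Mild) + 0.3·h(Healthy) + 0.2·0 + 0.45·1
Solving: h(Mild) = 0.5200, h(Healthy) = 0.6800.
Starting from Mild, the probability is 0.5200.

0.5200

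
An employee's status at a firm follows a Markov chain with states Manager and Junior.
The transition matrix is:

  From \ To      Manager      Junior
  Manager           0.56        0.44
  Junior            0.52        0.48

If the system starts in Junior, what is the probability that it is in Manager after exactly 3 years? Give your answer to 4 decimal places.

0.5416

Propagate the distribution vector 3 years from Junior.
After 0 years: (0.0000, 1.0000)
After 1 year: (0.5200, 0.4800)
After 2 years: (0.5408, 0.4592)
After 3 years: (0.5416, 0.4584)
P(in Manager after 3 years) = 0.5416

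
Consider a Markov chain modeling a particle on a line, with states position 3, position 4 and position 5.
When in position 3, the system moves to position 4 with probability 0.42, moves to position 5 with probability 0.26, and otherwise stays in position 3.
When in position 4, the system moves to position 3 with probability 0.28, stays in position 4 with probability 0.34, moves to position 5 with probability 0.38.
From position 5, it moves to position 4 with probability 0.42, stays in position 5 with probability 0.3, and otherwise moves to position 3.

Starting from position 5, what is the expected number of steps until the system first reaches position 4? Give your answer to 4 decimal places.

Let t(s) be the expected number of steps to first reach position 4 from state s, with t(position 4) = 0. Conditioning on the first step:
t(position 3) = 1 + 0.32·t(position 3) + 0.26·t(position 5)
t(position 5) = 1 + 0.28·t(position 3) + 0.3·t(position 5)
Solving: t(position 3) = 2.3810, t(position 5) = 2.3810.
Expected steps from position 5 to position 4: 2.3810.

2.3810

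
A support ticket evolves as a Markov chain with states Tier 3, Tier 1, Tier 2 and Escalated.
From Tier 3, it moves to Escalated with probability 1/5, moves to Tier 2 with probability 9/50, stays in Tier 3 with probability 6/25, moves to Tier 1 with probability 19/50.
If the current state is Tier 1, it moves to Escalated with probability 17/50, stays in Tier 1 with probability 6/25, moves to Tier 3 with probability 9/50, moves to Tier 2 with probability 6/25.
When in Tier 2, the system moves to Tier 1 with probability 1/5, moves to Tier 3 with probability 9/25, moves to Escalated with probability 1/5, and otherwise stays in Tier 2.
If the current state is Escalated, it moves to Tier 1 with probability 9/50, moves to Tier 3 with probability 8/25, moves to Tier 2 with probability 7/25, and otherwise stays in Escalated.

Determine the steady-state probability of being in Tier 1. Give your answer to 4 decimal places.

Let the stationary distribution be π with π = πP and π_1 + π_2 + π_3 + π_4 = 1.
π_1 = 0.24·π_1 + 0.18·π_2 + 0.36·π_3 + 0.32·π_4
π_2 = 0.38·π_1 + 0.24·π_2 + 0.2·π_3 + 0.18·π_4
π_3 = 0.18·π_1 + 0.24·π_2 + 0.24·π_3 + 0.28·π_4
Solving with the normalization constraint gives π = (0.2720, 0.2543, 0.2333, 0.2404).
So the stationary probability of Tier 1 is 0.2543.

0.2543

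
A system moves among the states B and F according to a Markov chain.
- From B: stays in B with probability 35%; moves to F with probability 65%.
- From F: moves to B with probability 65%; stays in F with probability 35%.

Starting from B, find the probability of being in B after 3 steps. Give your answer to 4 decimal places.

0.4865

Propagate the distribution vector 3 steps from B.
After 0 steps: (1.0000, 0.0000)
After 1 step: (0.3500, 0.6500)
After 2 steps: (0.5450, 0.4550)
After 3 steps: (0.4865, 0.5135)
P(in B after 3 steps) = 0.4865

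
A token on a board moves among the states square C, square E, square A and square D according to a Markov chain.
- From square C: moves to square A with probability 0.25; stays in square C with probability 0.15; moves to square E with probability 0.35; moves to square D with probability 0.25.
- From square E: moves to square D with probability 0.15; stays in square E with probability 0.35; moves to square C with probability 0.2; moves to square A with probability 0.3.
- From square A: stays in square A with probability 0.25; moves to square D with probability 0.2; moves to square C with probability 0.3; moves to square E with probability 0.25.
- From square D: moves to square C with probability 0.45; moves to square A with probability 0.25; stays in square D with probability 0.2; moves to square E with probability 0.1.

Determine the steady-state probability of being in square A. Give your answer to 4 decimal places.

0.2637

Let the stationary distribution be π with π = πP and π_1 + π_2 + π_3 + π_4 = 1.
π_1 = 0.15·π_1 + 0.2·π_2 + 0.3·π_3 + 0.45·π_4
π_2 = 0.35·π_1 + 0.35·π_2 + 0.25·π_3 + 0.1·π_4
π_3 = 0.25·π_1 + 0.3·π_2 + 0.25·π_3 + 0.25·π_4
Solving with the normalization constraint gives π = (0.2631, 0.2738, 0.2637, 0.1995).
So the stationary probability of square A is 0.2637.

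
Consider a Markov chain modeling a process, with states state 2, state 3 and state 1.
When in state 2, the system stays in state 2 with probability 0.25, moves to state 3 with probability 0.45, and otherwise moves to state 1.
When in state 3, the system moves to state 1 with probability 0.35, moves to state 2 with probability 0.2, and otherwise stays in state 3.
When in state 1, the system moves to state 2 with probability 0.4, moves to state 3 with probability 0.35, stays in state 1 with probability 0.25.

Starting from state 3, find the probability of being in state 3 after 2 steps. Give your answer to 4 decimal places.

Sum over the intermediate state after 1 step:
P = P(state 3→state 2)·P(state 2→state 3) + P(state 3→state 3)·P(state 3→state 3) + P(state 3→state 1)·P(state 1→state 3)
  = 0.2×0.45 + 0.45×0.45 + 0.35×0.35
  = 0.0900 + 0.2025 + 0.1225 = 0.4150

0.4150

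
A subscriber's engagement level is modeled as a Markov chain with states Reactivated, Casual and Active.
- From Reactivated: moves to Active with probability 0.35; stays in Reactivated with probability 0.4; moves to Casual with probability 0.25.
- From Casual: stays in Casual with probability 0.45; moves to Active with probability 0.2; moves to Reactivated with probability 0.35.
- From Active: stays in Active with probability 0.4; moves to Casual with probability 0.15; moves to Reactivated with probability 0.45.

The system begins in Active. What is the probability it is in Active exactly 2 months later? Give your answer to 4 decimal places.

0.3475

Sum over the intermediate state after 1 month:
P = P(Active→Reactivated)·P(Reactivated→Active) + P(Active→Casual)·P(Casual→Active) + P(Active→Active)·P(Active→Active)
  = 0.45×0.35 + 0.15×0.2 + 0.4×0.4
  = 0.1575 + 0.0300 + 0.1600 = 0.3475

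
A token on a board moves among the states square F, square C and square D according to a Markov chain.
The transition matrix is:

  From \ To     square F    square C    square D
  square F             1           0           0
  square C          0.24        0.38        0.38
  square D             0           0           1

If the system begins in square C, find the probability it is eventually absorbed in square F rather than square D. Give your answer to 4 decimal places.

Let h(s) be the probability of absorption at square F starting from transient state s. Then h(square F) = 1 and h(square D) = 0. By first-step analysis:
h(square C) = 0.24·1 + 0.38·h(square C) + 0.38·0
Solving: h(square C) = 0.3871.
Starting from square C, the probability is 0.3871.

0.3871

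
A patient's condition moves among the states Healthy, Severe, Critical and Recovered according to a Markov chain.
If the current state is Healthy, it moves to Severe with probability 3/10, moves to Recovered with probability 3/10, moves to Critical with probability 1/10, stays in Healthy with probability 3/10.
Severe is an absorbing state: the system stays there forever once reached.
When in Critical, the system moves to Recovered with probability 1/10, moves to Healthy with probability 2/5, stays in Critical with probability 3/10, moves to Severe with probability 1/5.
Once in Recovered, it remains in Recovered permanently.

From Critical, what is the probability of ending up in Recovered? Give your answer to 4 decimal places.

0.4222

Let h(s) be the probability of absorption at Recovered starting from transient state s. Then h(Recovered) = 1 and h(Severe) = 0. By first-step analysis:
h(Healthy) = 0.3·h(Healthy) + 0.3·0 + 0.1·h(Critical) + 0.3·1
h(Critical) = 0.4·h(Healthy) + 0.2·0 + 0.3·h(Critical) + 0.1·1
Solving: h(Healthy) = 0.4889, h(Critical) = 0.4222.
Starting from Critical, the probability is 0.4222.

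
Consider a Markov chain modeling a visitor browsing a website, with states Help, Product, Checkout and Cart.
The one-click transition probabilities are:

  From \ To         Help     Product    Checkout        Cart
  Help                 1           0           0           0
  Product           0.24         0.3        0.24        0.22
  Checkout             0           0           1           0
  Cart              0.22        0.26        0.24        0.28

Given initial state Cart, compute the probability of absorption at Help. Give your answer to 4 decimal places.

0.4843

Let h(s) be the probability of absorption at Help starting from transient state s. Then h(Help) = 1 and h(Checkout) = 0. By first-step analysis:
h(Product) = 0.24·1 + 0.3·h(Product) + 0.24·0 + 0.22·h(Cart)
h(Cart) = 0.22·1 + 0.26·h(Product) + 0.24·0 + 0.28·h(Cart)
Solving: h(Product) = 0.4951, h(Cart) = 0.4843.
Starting from Cart, the probability is 0.4843.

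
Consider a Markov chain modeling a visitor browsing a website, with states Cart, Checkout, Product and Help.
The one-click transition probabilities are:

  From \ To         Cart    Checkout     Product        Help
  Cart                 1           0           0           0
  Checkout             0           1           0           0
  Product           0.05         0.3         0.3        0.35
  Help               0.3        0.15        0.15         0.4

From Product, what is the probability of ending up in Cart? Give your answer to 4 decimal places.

0.3673

Let h(s) be the probability of absorption at Cart starting from transient state s. Then h(Cart) = 1 and h(Checkout) = 0. By first-step analysis:
h(Product) = 0.05·1 + 0.3·0 + 0.3·h(Product) + 0.35·h(Help)
h(Help) = 0.3·1 + 0.15·0 + 0.15·h(Product) + 0.4·h(Help)
Solving: h(Product) = 0.3673, h(Help) = 0.5918.
Starting from Product, the probability is 0.3673.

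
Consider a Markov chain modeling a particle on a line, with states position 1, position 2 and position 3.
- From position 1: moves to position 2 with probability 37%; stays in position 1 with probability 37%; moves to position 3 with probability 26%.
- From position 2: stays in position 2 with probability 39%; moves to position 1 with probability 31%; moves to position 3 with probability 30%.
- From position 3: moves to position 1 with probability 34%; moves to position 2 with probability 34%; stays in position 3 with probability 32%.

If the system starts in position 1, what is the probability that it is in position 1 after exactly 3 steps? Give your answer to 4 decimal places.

0.3391

Propagate the distribution vector 3 steps from position 1.
After 0 steps: (1.0000, 0.0000, 0.0000)
After 1 step: (0.3700, 0.3700, 0.2600)
After 2 steps: (0.3400, 0.3696, 0.2904)
After 3 steps: (0.3391, 0.3687, 0.2922)
P(in position 1 after 3 steps) = 0.3391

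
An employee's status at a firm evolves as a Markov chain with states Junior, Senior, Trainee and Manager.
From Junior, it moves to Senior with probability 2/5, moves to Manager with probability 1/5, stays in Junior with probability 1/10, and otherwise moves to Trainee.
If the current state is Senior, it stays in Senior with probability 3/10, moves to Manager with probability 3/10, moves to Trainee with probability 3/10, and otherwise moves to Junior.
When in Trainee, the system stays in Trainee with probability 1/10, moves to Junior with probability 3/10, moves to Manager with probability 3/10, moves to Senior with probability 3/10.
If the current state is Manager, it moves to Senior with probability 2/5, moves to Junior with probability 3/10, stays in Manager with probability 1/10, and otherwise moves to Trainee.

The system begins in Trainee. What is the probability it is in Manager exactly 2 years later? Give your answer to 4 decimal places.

Propagate the distribution vector 2 years from Trainee.
After 0 years: (0.0000, 0.0000, 1.0000, 0.0000)
After 1 year: (0.3000, 0.3000, 0.1000, 0.3000)
After 2 years: (0.1800, 0.3600, 0.2500, 0.2100)
P(in Manager after 2 years) = 0.2100

0.2100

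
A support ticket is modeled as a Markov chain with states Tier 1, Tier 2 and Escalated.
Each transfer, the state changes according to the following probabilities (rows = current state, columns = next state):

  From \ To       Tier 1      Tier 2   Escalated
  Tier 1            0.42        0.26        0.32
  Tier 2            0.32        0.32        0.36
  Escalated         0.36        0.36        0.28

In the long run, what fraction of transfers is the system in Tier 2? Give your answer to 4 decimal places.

Let the stationary distribution be π with π = πP and π_1 + π_2 + π_3 = 1.
π_1 = 0.42·π_1 + 0.32·π_2 + 0.36·π_3
π_2 = 0.26·π_1 + 0.32·π_2 + 0.36·π_3
Solving with the normalization constraint gives π = (0.3698, 0.3106, 0.3196).
So the stationary probability of Tier 2 is 0.3106.

0.3106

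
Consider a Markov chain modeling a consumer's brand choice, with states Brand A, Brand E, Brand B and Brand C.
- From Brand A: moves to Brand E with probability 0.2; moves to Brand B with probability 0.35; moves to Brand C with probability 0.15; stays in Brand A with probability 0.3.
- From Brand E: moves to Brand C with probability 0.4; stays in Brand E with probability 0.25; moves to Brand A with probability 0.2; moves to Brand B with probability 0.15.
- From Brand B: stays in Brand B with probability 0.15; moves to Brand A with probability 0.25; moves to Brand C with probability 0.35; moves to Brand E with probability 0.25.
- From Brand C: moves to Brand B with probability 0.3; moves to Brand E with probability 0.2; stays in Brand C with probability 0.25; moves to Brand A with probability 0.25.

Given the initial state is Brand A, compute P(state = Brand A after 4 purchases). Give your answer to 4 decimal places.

0.2514

Propagate the distribution vector 4 purchases from Brand A.
After 0 purchases: (1.0000, 0.0000, 0.0000, 0.0000)
After 1 purchase: (0.3000, 0.2000, 0.3500, 0.1500)
After 2 purchases: (0.2550, 0.2275, 0.2325, 0.2850)
After 3 purchases: (0.2514, 0.2230, 0.2438, 0.2819)
After 4 purchases: (0.2514, 0.2233, 0.2426, 0.2827)
P(in Brand A after 4 purchases) = 0.2514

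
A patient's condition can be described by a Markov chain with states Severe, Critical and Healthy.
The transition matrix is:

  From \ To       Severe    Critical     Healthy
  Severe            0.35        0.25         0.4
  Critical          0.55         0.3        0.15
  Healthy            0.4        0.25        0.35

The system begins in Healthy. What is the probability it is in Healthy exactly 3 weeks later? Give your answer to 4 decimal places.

0.3184

Propagate the distribution vector 3 weeks from Healthy.
After 0 weeks: (0.0000, 0.0000, 1.0000)
After 1 week: (0.4000, 0.2500, 0.3500)
After 2 weeks: (0.4175, 0.2625, 0.3200)
After 3 weeks: (0.4185, 0.2631, 0.3184)
P(in Healthy after 3 weeks) = 0.3184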